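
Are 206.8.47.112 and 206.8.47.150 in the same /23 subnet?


Mask: 255.255.254.0
206.8.47.112 AND mask = 206.8.46.0
206.8.47.150 AND mask = 206.8.46.0
Yes, same subnet (206.8.46.0)


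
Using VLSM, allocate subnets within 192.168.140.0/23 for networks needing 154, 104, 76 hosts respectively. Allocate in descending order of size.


154 hosts -> /24 (254 usable): 192.168.140.0/24
104 hosts -> /25 (126 usable): 192.168.141.0/25
76 hosts -> /25 (126 usable): 192.168.141.128/25
Allocation: 192.168.140.0/24 (154 hosts, 254 usable); 192.168.141.0/25 (104 hosts, 126 usable); 192.168.141.128/25 (76 hosts, 126 usable)


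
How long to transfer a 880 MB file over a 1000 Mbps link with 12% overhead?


Effective throughput = 1000 * (1 - 12/100) = 880 Mbps
File size in Mb = 880 * 8 = 7040 Mb
Time = 7040 / 880
Time = 8 seconds


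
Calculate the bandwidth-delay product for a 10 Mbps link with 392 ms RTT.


BDP = bandwidth * RTT
= 10 Mbps * 392 ms
= 10 * 1e6 * 392 / 1000 bits
= 3920000 bits
= 490000 bytes
= 478.5156 KB
BDP = 3920000 bits (490000 bytes)


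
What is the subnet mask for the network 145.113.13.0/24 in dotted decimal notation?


/24 means 24 network bits, 8 host bits
Binary: 11111111111111111111111100000000
Mask: 255.255.255.0


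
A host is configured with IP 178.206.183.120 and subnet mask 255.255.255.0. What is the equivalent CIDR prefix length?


Binary: 11111111.11111111.11111111.00000000
Count leading 1s
Prefix: /24


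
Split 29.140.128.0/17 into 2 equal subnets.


New prefix = 17 + 1 = 18
Each subnet has 16384 addresses
  29.140.128.0/18
  29.140.192.0/18
Subnets: 29.140.128.0/18, 29.140.192.0/18


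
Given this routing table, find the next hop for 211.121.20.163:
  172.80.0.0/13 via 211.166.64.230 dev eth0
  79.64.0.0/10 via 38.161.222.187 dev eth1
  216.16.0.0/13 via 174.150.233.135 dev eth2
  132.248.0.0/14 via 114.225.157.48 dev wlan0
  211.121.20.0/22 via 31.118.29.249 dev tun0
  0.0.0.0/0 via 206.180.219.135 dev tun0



Longest prefix match for 211.121.20.163:
  /13 172.80.0.0: no
  /10 79.64.0.0: no
  /13 216.16.0.0: no
  /14 132.248.0.0: no
  /22 211.121.20.0: MATCH
  /0 0.0.0.0: MATCH
Selected: next-hop 31.118.29.249 via tun0 (matched /22)


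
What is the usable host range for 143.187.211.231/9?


Network: 143.128.0.0
Broadcast: 143.255.255.255
First usable = network + 1
Last usable = broadcast - 1
Range: 143.128.0.1 to 143.255.255.254


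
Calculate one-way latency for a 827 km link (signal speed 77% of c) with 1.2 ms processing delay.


Speed = 0.77 * 3e5 km/s = 231000 km/s
Propagation delay = 827 / 231000 = 0.0036 s = 3.5801 ms
Processing delay = 1.2 ms
Total one-way latency = 4.7801 ms


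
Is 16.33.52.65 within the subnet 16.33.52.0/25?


Subnet network: 16.33.52.0
Test IP AND mask: 16.33.52.0
Yes, 16.33.52.65 is in 16.33.52.0/25


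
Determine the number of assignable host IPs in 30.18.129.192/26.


Host bits = 32 - 26 = 6
Total addresses = 2^6 = 64
Usable = total - 2 (network and broadcast)
Usable hosts: 62


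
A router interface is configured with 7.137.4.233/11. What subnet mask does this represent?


/11 means 11 network bits, 21 host bits
Binary: 11111111111000000000000000000000
Mask: 255.224.0.0


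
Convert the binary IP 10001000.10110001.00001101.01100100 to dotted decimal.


10001000 = 136
10110001 = 177
00001101 = 13
01100100 = 100
IP: 136.177.13.100


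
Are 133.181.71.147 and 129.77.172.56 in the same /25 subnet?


Mask: 255.255.255.128
133.181.71.147 AND mask = 133.181.71.128
129.77.172.56 AND mask = 129.77.172.0
No, different subnets (133.181.71.128 vs 129.77.172.0)


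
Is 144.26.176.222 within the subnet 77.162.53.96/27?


Subnet network: 77.162.53.96
Test IP AND mask: 144.26.176.192
No, 144.26.176.222 is not in 77.162.53.96/27


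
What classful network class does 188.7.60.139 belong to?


First octet: 188
Binary: 10111100
10xxxxxx -> Class B (128-191)
Class B, default mask 255.255.0.0 (/16)


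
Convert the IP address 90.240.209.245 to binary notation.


90 = 01011010
240 = 11110000
209 = 11010001
245 = 11110101
Binary: 01011010.11110000.11010001.11110101


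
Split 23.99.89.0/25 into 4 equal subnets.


New prefix = 25 + 2 = 27
Each subnet has 32 addresses
  23.99.89.0/27
  23.99.89.32/27
  23.99.89.64/27
  23.99.89.96/27
Subnets: 23.99.89.0/27, 23.99.89.32/27, 23.99.89.64/27, 23.99.89.96/27


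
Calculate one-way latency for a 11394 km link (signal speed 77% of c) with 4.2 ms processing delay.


Speed = 0.77 * 3e5 km/s = 231000 km/s
Propagation delay = 11394 / 231000 = 0.0493 s = 49.3247 ms
Processing delay = 4.2 ms
Total one-way latency = 53.5247 ms


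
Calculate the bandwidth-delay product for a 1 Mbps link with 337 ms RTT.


BDP = bandwidth * RTT
= 1 Mbps * 337 ms
= 1 * 1e6 * 337 / 1000 bits
= 337000 bits
= 42125 bytes
= 41.1377 KB
BDP = 337000 bits (42125 bytes)


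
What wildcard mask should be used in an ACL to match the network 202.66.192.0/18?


Subnet mask: 255.255.192.0
Wildcard = 255.255.255.255 - subnet mask
255 - 255 = 0
255 - 255 = 0
255 - 192 = 63
255 - 0 = 255
Wildcard: 0.0.63.255


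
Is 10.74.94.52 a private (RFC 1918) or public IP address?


RFC 1918 private ranges:
  10.0.0.0/8 (10.0.0.0 - 10.255.255.255)
  172.16.0.0/12 (172.16.0.0 - 172.31.255.255)
  192.168.0.0/16 (192.168.0.0 - 192.168.255.255)
Private (in 10.0.0.0/8)


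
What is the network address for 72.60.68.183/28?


IP:   01001000.00111100.01000100.10110111
Mask: 11111111.11111111.11111111.11110000
AND operation:
Net:  01001000.00111100.01000100.10110000
Network: 72.60.68.176/28


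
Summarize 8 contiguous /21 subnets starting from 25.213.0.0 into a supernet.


Original prefix: /21
Number of subnets: 8 = 2^3
New prefix = 21 - 3 = 18
Supernet: 25.213.0.0/18


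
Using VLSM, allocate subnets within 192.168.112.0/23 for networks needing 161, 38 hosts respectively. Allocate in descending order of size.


161 hosts -> /24 (254 usable): 192.168.112.0/24
38 hosts -> /26 (62 usable): 192.168.113.0/26
Allocation: 192.168.112.0/24 (161 hosts, 254 usable); 192.168.113.0/26 (38 hosts, 62 usable)


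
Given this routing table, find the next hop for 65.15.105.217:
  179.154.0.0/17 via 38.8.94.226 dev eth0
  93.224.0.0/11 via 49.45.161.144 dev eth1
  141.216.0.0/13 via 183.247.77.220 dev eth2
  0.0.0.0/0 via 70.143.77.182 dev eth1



Longest prefix match for 65.15.105.217:
  /17 179.154.0.0: no
  /11 93.224.0.0: no
  /13 141.216.0.0: no
  /0 0.0.0.0: MATCH
Selected: next-hop 70.143.77.182 via eth1 (matched /0)


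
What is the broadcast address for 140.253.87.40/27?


Network: 140.253.87.32/27
Host bits = 5
Set all host bits to 1:
Broadcast: 140.253.87.63


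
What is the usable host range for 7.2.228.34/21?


Network: 7.2.224.0
Broadcast: 7.2.231.255
First usable = network + 1
Last usable = broadcast - 1
Range: 7.2.224.1 to 7.2.231.254


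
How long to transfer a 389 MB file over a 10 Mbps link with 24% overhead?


Effective throughput = 10 * (1 - 24/100) = 7.6 Mbps
File size in Mb = 389 * 8 = 3112 Mb
Time = 3112 / 7.6
Time = 409.4737 seconds


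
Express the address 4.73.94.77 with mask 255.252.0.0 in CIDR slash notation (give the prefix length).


Binary: 11111111.11111100.00000000.00000000
Count leading 1s
Prefix: /14


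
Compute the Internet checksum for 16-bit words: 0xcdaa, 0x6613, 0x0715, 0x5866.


Sum all words (with carry folding):
+ 0xcdaa = 0xcdaa
+ 0x6613 = 0x33be
+ 0x0715 = 0x3ad3
+ 0x5866 = 0x9339
One's complement: ~0x9339
Checksum = 0x6cc6


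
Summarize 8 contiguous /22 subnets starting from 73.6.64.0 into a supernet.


Original prefix: /22
Number of subnets: 8 = 2^3
New prefix = 22 - 3 = 19
Supernet: 73.6.64.0/19


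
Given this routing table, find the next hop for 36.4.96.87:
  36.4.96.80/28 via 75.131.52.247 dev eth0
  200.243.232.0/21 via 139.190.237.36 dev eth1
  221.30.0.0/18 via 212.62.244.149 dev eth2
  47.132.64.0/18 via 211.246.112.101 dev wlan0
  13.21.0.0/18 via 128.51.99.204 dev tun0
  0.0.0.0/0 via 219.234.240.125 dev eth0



Longest prefix match for 36.4.96.87:
  /28 36.4.96.80: MATCH
  /21 200.243.232.0: no
  /18 221.30.0.0: no
  /18 47.132.64.0: no
  /18 13.21.0.0: no
  /0 0.0.0.0: MATCH
Selected: next-hop 75.131.52.247 via eth0 (matched /28)


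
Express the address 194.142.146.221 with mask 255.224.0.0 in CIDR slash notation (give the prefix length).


Binary: 11111111.11100000.00000000.00000000
Count leading 1s
Prefix: /11


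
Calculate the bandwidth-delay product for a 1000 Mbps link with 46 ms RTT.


BDP = bandwidth * RTT
= 1000 Mbps * 46 ms
= 1000 * 1e6 * 46 / 1000 bits
= 46000000 bits
= 5750000 bytes
= 5615.2344 KB
BDP = 46000000 bits (5750000 bytes)


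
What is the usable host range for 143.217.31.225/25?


Network: 143.217.31.128
Broadcast: 143.217.31.255
First usable = network + 1
Last usable = broadcast - 1
Range: 143.217.31.129 to 143.217.31.254


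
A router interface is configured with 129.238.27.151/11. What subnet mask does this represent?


/11 means 11 network bits, 21 host bits
Binary: 11111111111000000000000000000000
Mask: 255.224.0.0


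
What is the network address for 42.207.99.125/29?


IP:   00101010.11001111.01100011.01111101
Mask: 11111111.11111111.11111111.11111000
AND operation:
Net:  00101010.11001111.01100011.01111000
Network: 42.207.99.120/29


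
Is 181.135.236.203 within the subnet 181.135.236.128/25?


Subnet network: 181.135.236.128
Test IP AND mask: 181.135.236.128
Yes, 181.135.236.203 is in 181.135.236.128/25


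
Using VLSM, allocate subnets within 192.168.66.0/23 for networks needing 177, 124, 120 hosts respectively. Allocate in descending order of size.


177 hosts -> /24 (254 usable): 192.168.66.0/24
124 hosts -> /25 (126 usable): 192.168.67.0/25
120 hosts -> /25 (126 usable): 192.168.67.128/25
Allocation: 192.168.66.0/24 (177 hosts, 254 usable); 192.168.67.0/25 (124 hosts, 126 usable); 192.168.67.128/25 (120 hosts, 126 usable)


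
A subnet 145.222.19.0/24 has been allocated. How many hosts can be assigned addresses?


Host bits = 32 - 24 = 8
Total addresses = 2^8 = 256
Usable = total - 2 (network and broadcast)
Usable hosts: 254


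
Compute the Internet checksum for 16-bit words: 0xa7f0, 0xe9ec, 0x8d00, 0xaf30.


Sum all words (with carry folding):
+ 0xa7f0 = 0xa7f0
+ 0xe9ec = 0x91dd
+ 0x8d00 = 0x1ede
+ 0xaf30 = 0xce0e
One's complement: ~0xce0e
Checksum = 0x31f1


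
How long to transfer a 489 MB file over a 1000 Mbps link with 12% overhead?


Effective throughput = 1000 * (1 - 12/100) = 880 Mbps
File size in Mb = 489 * 8 = 3912 Mb
Time = 3912 / 880
Time = 4.4455 seconds


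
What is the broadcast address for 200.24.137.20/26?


Network: 200.24.137.0/26
Host bits = 6
Set all host bits to 1:
Broadcast: 200.24.137.63


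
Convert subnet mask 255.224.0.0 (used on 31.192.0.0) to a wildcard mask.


Subnet mask: 255.224.0.0
Wildcard = 255.255.255.255 - subnet mask
255 - 255 = 0
255 - 224 = 31
255 - 0 = 255
255 - 0 = 255
Wildcard: 0.31.255.255


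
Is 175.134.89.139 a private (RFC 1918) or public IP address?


RFC 1918 private ranges:
  10.0.0.0/8 (10.0.0.0 - 10.255.255.255)
  172.16.0.0/12 (172.16.0.0 - 172.31.255.255)
  192.168.0.0/16 (192.168.0.0 - 192.168.255.255)
Public (not in any RFC 1918 range)


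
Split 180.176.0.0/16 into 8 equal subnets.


New prefix = 16 + 3 = 19
Each subnet has 8192 addresses
  180.176.0.0/19
  180.176.32.0/19
  180.176.64.0/19
  180.176.96.0/19
  180.176.128.0/19
  180.176.160.0/19
  180.176.192.0/19
  180.176.224.0/19
Subnets: 180.176.0.0/19, 180.176.32.0/19, 180.176.64.0/19, 180.176.96.0/19, 180.176.128.0/19, 180.176.160.0/19, 180.176.192.0/19, 180.176.224.0/19


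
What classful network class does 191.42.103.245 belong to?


First octet: 191
Binary: 10111111
10xxxxxx -> Class B (128-191)
Class B, default mask 255.255.0.0 (/16)


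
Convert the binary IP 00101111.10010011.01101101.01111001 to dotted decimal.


00101111 = 47
10010011 = 147
01101101 = 109
01111001 = 121
IP: 47.147.109.121


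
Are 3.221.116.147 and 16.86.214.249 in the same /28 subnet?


Mask: 255.255.255.240
3.221.116.147 AND mask = 3.221.116.144
16.86.214.249 AND mask = 16.86.214.240
No, different subnets (3.221.116.144 vs 16.86.214.240)


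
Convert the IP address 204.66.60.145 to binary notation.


204 = 11001100
66 = 01000010
60 = 00111100
145 = 10010001
Binary: 11001100.01000010.00111100.10010001


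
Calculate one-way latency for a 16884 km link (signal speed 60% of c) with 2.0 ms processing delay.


Speed = 0.6 * 3e5 km/s = 180000 km/s
Propagation delay = 16884 / 180000 = 0.0938 s = 93.8 ms
Processing delay = 2.0 ms
Total one-way latency = 95.8 ms


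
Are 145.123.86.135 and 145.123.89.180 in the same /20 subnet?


Mask: 255.255.240.0
145.123.86.135 AND mask = 145.123.80.0
145.123.89.180 AND mask = 145.123.80.0
Yes, same subnet (145.123.80.0)


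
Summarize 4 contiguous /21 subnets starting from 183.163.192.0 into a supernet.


Original prefix: /21
Number of subnets: 4 = 2^2
New prefix = 21 - 2 = 19
Supernet: 183.163.192.0/19


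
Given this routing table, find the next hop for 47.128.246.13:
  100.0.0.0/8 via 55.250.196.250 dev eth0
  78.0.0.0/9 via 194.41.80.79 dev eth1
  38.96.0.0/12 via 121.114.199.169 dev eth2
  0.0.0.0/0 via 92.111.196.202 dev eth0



Longest prefix match for 47.128.246.13:
  /8 100.0.0.0: no
  /9 78.0.0.0: no
  /12 38.96.0.0: no
  /0 0.0.0.0: MATCH
Selected: next-hop 92.111.196.202 via eth0 (matched /0)


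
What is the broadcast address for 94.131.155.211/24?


Network: 94.131.155.0/24
Host bits = 8
Set all host bits to 1:
Broadcast: 94.131.155.255


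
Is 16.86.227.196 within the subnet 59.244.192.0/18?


Subnet network: 59.244.192.0
Test IP AND mask: 16.86.192.0
No, 16.86.227.196 is not in 59.244.192.0/18


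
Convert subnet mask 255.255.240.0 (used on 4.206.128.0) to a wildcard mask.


Subnet mask: 255.255.240.0
Wildcard = 255.255.255.255 - subnet mask
255 - 255 = 0
255 - 255 = 0
255 - 240 = 15
255 - 0 = 255
Wildcard: 0.0.15.255


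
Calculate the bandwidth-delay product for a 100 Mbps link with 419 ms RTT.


BDP = bandwidth * RTT
= 100 Mbps * 419 ms
= 100 * 1e6 * 419 / 1000 bits
= 41900000 bits
= 5237500 bytes
= 5114.7461 KB
BDP = 41900000 bits (5237500 bytes)


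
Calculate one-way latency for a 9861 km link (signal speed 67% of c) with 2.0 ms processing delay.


Speed = 0.67 * 3e5 km/s = 201000 km/s
Propagation delay = 9861 / 201000 = 0.0491 s = 49.0597 ms
Processing delay = 2.0 ms
Total one-way latency = 51.0597 ms


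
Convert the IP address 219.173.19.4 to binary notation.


219 = 11011011
173 = 10101101
19 = 00010011
4 = 00000100
Binary: 11011011.10101101.00010011.00000100


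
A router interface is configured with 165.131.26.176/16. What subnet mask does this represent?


/16 means 16 network bits, 16 host bits
Binary: 11111111111111110000000000000000
Mask: 255.255.0.0


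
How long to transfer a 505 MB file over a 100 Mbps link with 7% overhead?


Effective throughput = 100 * (1 - 7/100) = 93 Mbps
File size in Mb = 505 * 8 = 4040 Mb
Time = 4040 / 93
Time = 43.4409 seconds


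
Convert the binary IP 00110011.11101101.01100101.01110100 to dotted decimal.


00110011 = 51
11101101 = 237
01100101 = 101
01110100 = 116
IP: 51.237.101.116


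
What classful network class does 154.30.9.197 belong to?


First octet: 154
Binary: 10011010
10xxxxxx -> Class B (128-191)
Class B, default mask 255.255.0.0 (/16)


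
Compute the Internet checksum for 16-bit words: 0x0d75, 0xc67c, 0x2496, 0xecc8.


Sum all words (with carry folding):
+ 0x0d75 = 0x0d75
+ 0xc67c = 0xd3f1
+ 0x2496 = 0xf887
+ 0xecc8 = 0xe550
One's complement: ~0xe550
Checksum = 0x1aaf


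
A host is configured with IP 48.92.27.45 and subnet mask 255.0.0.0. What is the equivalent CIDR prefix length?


Binary: 11111111.00000000.00000000.00000000
Count leading 1s
Prefix: /8


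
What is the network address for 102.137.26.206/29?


IP:   01100110.10001001.00011010.11001110
Mask: 11111111.11111111.11111111.11111000
AND operation:
Net:  01100110.10001001.00011010.11001000
Network: 102.137.26.200/29


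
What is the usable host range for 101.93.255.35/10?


Network: 101.64.0.0
Broadcast: 101.127.255.255
First usable = network + 1
Last usable = broadcast - 1
Range: 101.64.0.1 to 101.127.255.254


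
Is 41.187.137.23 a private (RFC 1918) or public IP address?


RFC 1918 private ranges:
  10.0.0.0/8 (10.0.0.0 - 10.255.255.255)
  172.16.0.0/12 (172.16.0.0 - 172.31.255.255)
  192.168.0.0/16 (192.168.0.0 - 192.168.255.255)
Public (not in any RFC 1918 range)


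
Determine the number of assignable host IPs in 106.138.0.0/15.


Host bits = 32 - 15 = 17
Total addresses = 2^17 = 131072
Usable = total - 2 (network and broadcast)
Usable hosts: 131070


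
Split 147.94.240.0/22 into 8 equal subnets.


New prefix = 22 + 3 = 25
Each subnet has 128 addresses
  147.94.240.0/25
  147.94.240.128/25
  147.94.241.0/25
  147.94.241.128/25
  147.94.242.0/25
  147.94.242.128/25
  147.94.243.0/25
  147.94.243.128/25
Subnets: 147.94.240.0/25, 147.94.240.128/25, 147.94.241.0/25, 147.94.241.128/25, 147.94.242.0/25, 147.94.242.128/25, 147.94.243.0/25, 147.94.243.128/25


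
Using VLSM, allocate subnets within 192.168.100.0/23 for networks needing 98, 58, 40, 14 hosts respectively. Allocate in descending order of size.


98 hosts -> /25 (126 usable): 192.168.100.0/25
58 hosts -> /26 (62 usable): 192.168.100.128/26
40 hosts -> /26 (62 usable): 192.168.100.192/26
14 hosts -> /28 (14 usable): 192.168.101.0/28
Allocation: 192.168.100.0/25 (98 hosts, 126 usable); 192.168.100.128/26 (58 hosts, 62 usable); 192.168.100.192/26 (40 hosts, 62 usable); 192.168.101.0/28 (14 hosts, 14 usable)


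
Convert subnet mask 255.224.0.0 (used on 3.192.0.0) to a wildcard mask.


Subnet mask: 255.224.0.0
Wildcard = 255.255.255.255 - subnet mask
255 - 255 = 0
255 - 224 = 31
255 - 0 = 255
255 - 0 = 255
Wildcard: 0.31.255.255


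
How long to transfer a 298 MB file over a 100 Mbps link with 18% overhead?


Effective throughput = 100 * (1 - 18/100) = 82 Mbps
File size in Mb = 298 * 8 = 2384 Mb
Time = 2384 / 82
Time = 29.0732 seconds


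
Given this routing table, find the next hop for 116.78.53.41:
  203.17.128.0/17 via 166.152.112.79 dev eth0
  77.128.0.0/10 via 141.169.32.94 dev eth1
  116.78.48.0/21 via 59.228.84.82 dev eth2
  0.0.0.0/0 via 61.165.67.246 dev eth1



Longest prefix match for 116.78.53.41:
  /17 203.17.128.0: no
  /10 77.128.0.0: no
  /21 116.78.48.0: MATCH
  /0 0.0.0.0: MATCH
Selected: next-hop 59.228.84.82 via eth2 (matched /21)


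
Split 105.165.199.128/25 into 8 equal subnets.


New prefix = 25 + 3 = 28
Each subnet has 16 addresses
  105.165.199.128/28
  105.165.199.144/28
  105.165.199.160/28
  105.165.199.176/28
  105.165.199.192/28
  105.165.199.208/28
  105.165.199.224/28
  105.165.199.240/28
Subnets: 105.165.199.128/28, 105.165.199.144/28, 105.165.199.160/28, 105.165.199.176/28, 105.165.199.192/28, 105.165.199.208/28, 105.165.199.224/28, 105.165.199.240/28


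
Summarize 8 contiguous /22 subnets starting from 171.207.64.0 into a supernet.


Original prefix: /22
Number of subnets: 8 = 2^3
New prefix = 22 - 3 = 19
Supernet: 171.207.64.0/19


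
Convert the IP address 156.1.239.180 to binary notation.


156 = 10011100
1 = 00000001
239 = 11101111
180 = 10110100
Binary: 10011100.00000001.11101111.10110100


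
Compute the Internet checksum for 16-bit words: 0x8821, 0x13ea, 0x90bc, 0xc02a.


Sum all words (with carry folding):
+ 0x8821 = 0x8821
+ 0x13ea = 0x9c0b
+ 0x90bc = 0x2cc8
+ 0xc02a = 0xecf2
One's complement: ~0xecf2
Checksum = 0x130d


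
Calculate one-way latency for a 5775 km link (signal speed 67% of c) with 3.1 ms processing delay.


Speed = 0.67 * 3e5 km/s = 201000 km/s
Propagation delay = 5775 / 201000 = 0.0287 s = 28.7313 ms
Processing delay = 3.1 ms
Total one-way latency = 31.8313 ms


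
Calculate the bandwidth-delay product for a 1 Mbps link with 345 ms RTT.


BDP = bandwidth * RTT
= 1 Mbps * 345 ms
= 1 * 1e6 * 345 / 1000 bits
= 345000 bits
= 43125 bytes
= 42.1143 KB
BDP = 345000 bits (43125 bytes)


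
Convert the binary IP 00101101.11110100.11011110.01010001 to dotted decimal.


00101101 = 45
11110100 = 244
11011110 = 222
01010001 = 81
IP: 45.244.222.81


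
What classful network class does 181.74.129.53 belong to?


First octet: 181
Binary: 10110101
10xxxxxx -> Class B (128-191)
Class B, default mask 255.255.0.0 (/16)


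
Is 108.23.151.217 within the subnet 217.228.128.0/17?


Subnet network: 217.228.128.0
Test IP AND mask: 108.23.128.0
No, 108.23.151.217 is not in 217.228.128.0/17


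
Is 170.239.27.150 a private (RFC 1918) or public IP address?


RFC 1918 private ranges:
  10.0.0.0/8 (10.0.0.0 - 10.255.255.255)
  172.16.0.0/12 (172.16.0.0 - 172.31.255.255)
  192.168.0.0/16 (192.168.0.0 - 192.168.255.255)
Public (not in any RFC 1918 range)


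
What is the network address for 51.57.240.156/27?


IP:   00110011.00111001.11110000.10011100
Mask: 11111111.11111111.11111111.11100000
AND operation:
Net:  00110011.00111001.11110000.10000000
Network: 51.57.240.128/27


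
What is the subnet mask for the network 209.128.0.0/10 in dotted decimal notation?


/10 means 10 network bits, 22 host bits
Binary: 11111111110000000000000000000000
Mask: 255.192.0.0


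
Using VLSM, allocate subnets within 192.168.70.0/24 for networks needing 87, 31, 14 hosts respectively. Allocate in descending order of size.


87 hosts -> /25 (126 usable): 192.168.70.0/25
31 hosts -> /26 (62 usable): 192.168.70.128/26
14 hosts -> /28 (14 usable): 192.168.70.192/28
Allocation: 192.168.70.0/25 (87 hosts, 126 usable); 192.168.70.128/26 (31 hosts, 62 usable); 192.168.70.192/28 (14 hosts, 14 usable)


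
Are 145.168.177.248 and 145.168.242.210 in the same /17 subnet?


Mask: 255.255.128.0
145.168.177.248 AND mask = 145.168.128.0
145.168.242.210 AND mask = 145.168.128.0
Yes, same subnet (145.168.128.0)


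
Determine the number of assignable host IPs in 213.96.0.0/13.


Host bits = 32 - 13 = 19
Total addresses = 2^19 = 524288
Usable = total - 2 (network and broadcast)
Usable hosts: 524286


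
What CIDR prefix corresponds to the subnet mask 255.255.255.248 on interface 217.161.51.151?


Binary: 11111111.11111111.11111111.11111000
Count leading 1s
Prefix: /29


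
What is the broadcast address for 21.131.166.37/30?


Network: 21.131.166.36/30
Host bits = 2
Set all host bits to 1:
Broadcast: 21.131.166.39


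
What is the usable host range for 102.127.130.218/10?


Network: 102.64.0.0
Broadcast: 102.127.255.255
First usable = network + 1
Last usable = broadcast - 1
Range: 102.64.0.1 to 102.127.255.254


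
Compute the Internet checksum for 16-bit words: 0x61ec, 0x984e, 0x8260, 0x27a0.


Sum all words (with carry folding):
+ 0x61ec = 0x61ec
+ 0x984e = 0xfa3a
+ 0x8260 = 0x7c9b
+ 0x27a0 = 0xa43b
One's complement: ~0xa43b
Checksum = 0x5bc4


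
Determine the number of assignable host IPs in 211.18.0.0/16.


Host bits = 32 - 16 = 16
Total addresses = 2^16 = 65536
Usable = total - 2 (network and broadcast)
Usable hosts: 65534


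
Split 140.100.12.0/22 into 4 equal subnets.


New prefix = 22 + 2 = 24
Each subnet has 256 addresses
  140.100.12.0/24
  140.100.13.0/24
  140.100.14.0/24
  140.100.15.0/24
Subnets: 140.100.12.0/24, 140.100.13.0/24, 140.100.14.0/24, 140.100.15.0/24


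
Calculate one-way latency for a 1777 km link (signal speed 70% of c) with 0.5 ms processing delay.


Speed = 0.7 * 3e5 km/s = 210000 km/s
Propagation delay = 1777 / 210000 = 0.0085 s = 8.4619 ms
Processing delay = 0.5 ms
Total one-way latency = 8.9619 ms


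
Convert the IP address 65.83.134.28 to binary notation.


65 = 01000001
83 = 01010011
134 = 10000110
28 = 00011100
Binary: 01000001.01010011.10000110.00011100


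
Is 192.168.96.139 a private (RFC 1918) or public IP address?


RFC 1918 private ranges:
  10.0.0.0/8 (10.0.0.0 - 10.255.255.255)
  172.16.0.0/12 (172.16.0.0 - 172.31.255.255)
  192.168.0.0/16 (192.168.0.0 - 192.168.255.255)
Private (in 192.168.0.0/16)


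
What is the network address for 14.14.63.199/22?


IP:   00001110.00001110.00111111.11000111
Mask: 11111111.11111111.11111100.00000000
AND operation:
Net:  00001110.00001110.00111100.00000000
Network: 14.14.60.0/22


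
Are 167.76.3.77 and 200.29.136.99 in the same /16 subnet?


Mask: 255.255.0.0
167.76.3.77 AND mask = 167.76.0.0
200.29.136.99 AND mask = 200.29.0.0
No, different subnets (167.76.0.0 vs 200.29.0.0)


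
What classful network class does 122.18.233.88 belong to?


First octet: 122
Binary: 01111010
0xxxxxxx -> Class A (1-126)
Class A, default mask 255.0.0.0 (/8)


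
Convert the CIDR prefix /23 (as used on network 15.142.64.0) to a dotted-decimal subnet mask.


/23 means 23 network bits, 9 host bits
Binary: 11111111111111111111111000000000
Mask: 255.255.254.0


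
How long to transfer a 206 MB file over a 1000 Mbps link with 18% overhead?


Effective throughput = 1000 * (1 - 18/100) = 820.0 Mbps
File size in Mb = 206 * 8 = 1648 Mb
Time = 1648 / 820.0
Time = 2.0098 seconds


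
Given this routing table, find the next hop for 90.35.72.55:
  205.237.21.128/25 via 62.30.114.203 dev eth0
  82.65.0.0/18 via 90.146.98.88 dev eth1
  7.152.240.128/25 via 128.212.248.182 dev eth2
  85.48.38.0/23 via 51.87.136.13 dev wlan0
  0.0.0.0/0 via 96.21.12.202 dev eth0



Longest prefix match for 90.35.72.55:
  /25 205.237.21.128: no
  /18 82.65.0.0: no
  /25 7.152.240.128: no
  /23 85.48.38.0: no
  /0 0.0.0.0: MATCH
Selected: next-hop 96.21.12.202 via eth0 (matched /0)


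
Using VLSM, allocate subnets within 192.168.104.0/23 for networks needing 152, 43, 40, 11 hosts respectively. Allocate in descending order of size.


152 hosts -> /24 (254 usable): 192.168.104.0/24
43 hosts -> /26 (62 usable): 192.168.105.0/26
40 hosts -> /26 (62 usable): 192.168.105.64/26
11 hosts -> /28 (14 usable): 192.168.105.128/28
Allocation: 192.168.104.0/24 (152 hosts, 254 usable); 192.168.105.0/26 (43 hosts, 62 usable); 192.168.105.64/26 (40 hosts, 62 usable); 192.168.105.128/28 (11 hosts, 14 usable)


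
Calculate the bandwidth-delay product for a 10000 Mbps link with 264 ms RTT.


BDP = bandwidth * RTT
= 10000 Mbps * 264 ms
= 10000 * 1e6 * 264 / 1000 bits
= 2640000000 bits
= 330000000 bytes
= 322265.625 KB
BDP = 2640000000 bits (330000000 bytes)


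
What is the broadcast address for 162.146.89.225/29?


Network: 162.146.89.224/29
Host bits = 3
Set all host bits to 1:
Broadcast: 162.146.89.231


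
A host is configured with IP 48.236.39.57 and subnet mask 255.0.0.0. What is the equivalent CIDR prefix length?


Binary: 11111111.00000000.00000000.00000000
Count leading 1s
Prefix: /8


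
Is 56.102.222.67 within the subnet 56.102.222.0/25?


Subnet network: 56.102.222.0
Test IP AND mask: 56.102.222.0
Yes, 56.102.222.67 is in 56.102.222.0/25


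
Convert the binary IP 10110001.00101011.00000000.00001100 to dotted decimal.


10110001 = 177
00101011 = 43
00000000 = 0
00001100 = 12
IP: 177.43.0.12


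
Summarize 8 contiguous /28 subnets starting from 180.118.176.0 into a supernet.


Original prefix: /28
Number of subnets: 8 = 2^3
New prefix = 28 - 3 = 25
Supernet: 180.118.176.0/25


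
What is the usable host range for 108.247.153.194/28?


Network: 108.247.153.192
Broadcast: 108.247.153.207
First usable = network + 1
Last usable = broadcast - 1
Range: 108.247.153.193 to 108.247.153.206


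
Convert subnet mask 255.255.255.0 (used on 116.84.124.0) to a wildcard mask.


Subnet mask: 255.255.255.0
Wildcard = 255.255.255.255 - subnet mask
255 - 255 = 0
255 - 255 = 0
255 - 255 = 0
255 - 0 = 255
Wildcard: 0.0.0.255


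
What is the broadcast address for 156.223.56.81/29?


Network: 156.223.56.80/29
Host bits = 3
Set all host bits to 1:
Broadcast: 156.223.56.87


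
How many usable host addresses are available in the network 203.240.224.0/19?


Host bits = 32 - 19 = 13
Total addresses = 2^13 = 8192
Usable = total - 2 (network and broadcast)
Usable hosts: 8190


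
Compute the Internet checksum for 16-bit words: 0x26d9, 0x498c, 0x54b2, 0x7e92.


Sum all words (with carry folding):
+ 0x26d9 = 0x26d9
+ 0x498c = 0x7065
+ 0x54b2 = 0xc517
+ 0x7e92 = 0x43aa
One's complement: ~0x43aa
Checksum = 0xbc55


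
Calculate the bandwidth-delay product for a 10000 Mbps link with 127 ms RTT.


BDP = bandwidth * RTT
= 10000 Mbps * 127 ms
= 10000 * 1e6 * 127 / 1000 bits
= 1270000000 bits
= 158750000 bytes
= 155029.2969 KB
BDP = 1270000000 bits (158750000 bytes)


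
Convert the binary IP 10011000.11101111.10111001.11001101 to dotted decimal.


10011000 = 152
11101111 = 239
10111001 = 185
11001101 = 205
IP: 152.239.185.205


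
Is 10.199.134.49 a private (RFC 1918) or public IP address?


RFC 1918 private ranges:
  10.0.0.0/8 (10.0.0.0 - 10.255.255.255)
  172.16.0.0/12 (172.16.0.0 - 172.31.255.255)
  192.168.0.0/16 (192.168.0.0 - 192.168.255.255)
Private (in 10.0.0.0/8)


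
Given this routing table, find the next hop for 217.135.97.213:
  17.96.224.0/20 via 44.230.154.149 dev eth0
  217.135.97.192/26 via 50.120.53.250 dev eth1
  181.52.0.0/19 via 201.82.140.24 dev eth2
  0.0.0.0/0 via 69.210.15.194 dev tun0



Longest prefix match for 217.135.97.213:
  /20 17.96.224.0: no
  /26 217.135.97.192: MATCH
  /19 181.52.0.0: no
  /0 0.0.0.0: MATCH
Selected: next-hop 50.120.53.250 via eth1 (matched /26)


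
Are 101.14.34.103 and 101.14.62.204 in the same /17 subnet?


Mask: 255.255.128.0
101.14.34.103 AND mask = 101.14.0.0
101.14.62.204 AND mask = 101.14.0.0
Yes, same subnet (101.14.0.0)


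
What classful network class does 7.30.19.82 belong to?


First octet: 7
Binary: 00000111
0xxxxxxx -> Class A (1-126)
Class A, default mask 255.0.0.0 (/8)


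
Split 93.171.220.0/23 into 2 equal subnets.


New prefix = 23 + 1 = 24
Each subnet has 256 addresses
  93.171.220.0/24
  93.171.221.0/24
Subnets: 93.171.220.0/24, 93.171.221.0/24


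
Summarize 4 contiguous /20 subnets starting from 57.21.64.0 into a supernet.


Original prefix: /20
Number of subnets: 4 = 2^2
New prefix = 20 - 2 = 18
Supernet: 57.21.64.0/18


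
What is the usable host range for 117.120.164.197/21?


Network: 117.120.160.0
Broadcast: 117.120.167.255
First usable = network + 1
Last usable = broadcast - 1
Range: 117.120.160.1 to 117.120.167.254


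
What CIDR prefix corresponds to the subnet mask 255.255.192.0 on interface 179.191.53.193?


Binary: 11111111.11111111.11000000.00000000
Count leading 1s
Prefix: /18


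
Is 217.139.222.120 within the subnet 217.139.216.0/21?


Subnet network: 217.139.216.0
Test IP AND mask: 217.139.216.0
Yes, 217.139.222.120 is in 217.139.216.0/21


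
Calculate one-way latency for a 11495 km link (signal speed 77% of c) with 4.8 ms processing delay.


Speed = 0.77 * 3e5 km/s = 231000 km/s
Propagation delay = 11495 / 231000 = 0.0498 s = 49.7619 ms
Processing delay = 4.8 ms
Total one-way latency = 54.5619 ms


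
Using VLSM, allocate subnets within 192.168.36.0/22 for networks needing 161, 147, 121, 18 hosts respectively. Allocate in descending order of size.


161 hosts -> /24 (254 usable): 192.168.36.0/24
147 hosts -> /24 (254 usable): 192.168.37.0/24
121 hosts -> /25 (126 usable): 192.168.38.0/25
18 hosts -> /27 (30 usable): 192.168.38.128/27
Allocation: 192.168.36.0/24 (161 hosts, 254 usable); 192.168.37.0/24 (147 hosts, 254 usable); 192.168.38.0/25 (121 hosts, 126 usable); 192.168.38.128/27 (18 hosts, 30 usable)


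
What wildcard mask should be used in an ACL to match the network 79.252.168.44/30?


Subnet mask: 255.255.255.252
Wildcard = 255.255.255.255 - subnet mask
255 - 255 = 0
255 - 255 = 0
255 - 255 = 0
255 - 252 = 3
Wildcard: 0.0.0.3


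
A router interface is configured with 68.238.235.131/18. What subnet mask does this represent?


/18 means 18 network bits, 14 host bits
Binary: 11111111111111111100000000000000
Mask: 255.255.192.0


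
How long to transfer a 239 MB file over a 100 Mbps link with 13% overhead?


Effective throughput = 100 * (1 - 13/100) = 87 Mbps
File size in Mb = 239 * 8 = 1912 Mb
Time = 1912 / 87
Time = 21.977 seconds


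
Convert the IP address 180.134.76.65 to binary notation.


180 = 10110100
134 = 10000110
76 = 01001100
65 = 01000001
Binary: 10110100.10000110.01001100.01000001


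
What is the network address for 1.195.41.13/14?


IP:   00000001.11000011.00101001.00001101
Mask: 11111111.11111100.00000000.00000000
AND operation:
Net:  00000001.11000000.00000000.00000000
Network: 1.192.0.0/14


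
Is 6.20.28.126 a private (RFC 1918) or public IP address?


RFC 1918 private ranges:
  10.0.0.0/8 (10.0.0.0 - 10.255.255.255)
  172.16.0.0/12 (172.16.0.0 - 172.31.255.255)
  192.168.0.0/16 (192.168.0.0 - 192.168.255.255)
Public (not in any RFC 1918 range)


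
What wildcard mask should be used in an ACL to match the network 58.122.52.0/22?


Subnet mask: 255.255.252.0
Wildcard = 255.255.255.255 - subnet mask
255 - 255 = 0
255 - 255 = 0
255 - 252 = 3
255 - 0 = 255
Wildcard: 0.0.3.255


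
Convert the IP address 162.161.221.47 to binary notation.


162 = 10100010
161 = 10100001
221 = 11011101
47 = 00101111
Binary: 10100010.10100001.11011101.00101111


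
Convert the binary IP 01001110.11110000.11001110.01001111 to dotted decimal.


01001110 = 78
11110000 = 240
11001110 = 206
01001111 = 79
IP: 78.240.206.79


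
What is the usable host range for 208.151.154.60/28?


Network: 208.151.154.48
Broadcast: 208.151.154.63
First usable = network + 1
Last usable = broadcast - 1
Range: 208.151.154.49 to 208.151.154.62


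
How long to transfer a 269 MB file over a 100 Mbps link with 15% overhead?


Effective throughput = 100 * (1 - 15/100) = 85 Mbps
File size in Mb = 269 * 8 = 2152 Mb
Time = 2152 / 85
Time = 25.3176 seconds


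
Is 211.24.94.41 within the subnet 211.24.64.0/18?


Subnet network: 211.24.64.0
Test IP AND mask: 211.24.64.0
Yes, 211.24.94.41 is in 211.24.64.0/18


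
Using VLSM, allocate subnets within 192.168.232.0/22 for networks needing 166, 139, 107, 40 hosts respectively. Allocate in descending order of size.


166 hosts -> /24 (254 usable): 192.168.232.0/24
139 hosts -> /24 (254 usable): 192.168.233.0/24
107 hosts -> /25 (126 usable): 192.168.234.0/25
40 hosts -> /26 (62 usable): 192.168.234.128/26
Allocation: 192.168.232.0/24 (166 hosts, 254 usable); 192.168.233.0/24 (139 hosts, 254 usable); 192.168.234.0/25 (107 hosts, 126 usable); 192.168.234.128/26 (40 hosts, 62 usable)


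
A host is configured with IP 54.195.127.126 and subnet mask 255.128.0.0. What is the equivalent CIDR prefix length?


Binary: 11111111.10000000.00000000.00000000
Count leading 1s
Prefix: /9


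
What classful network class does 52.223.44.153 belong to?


First octet: 52
Binary: 00110100
0xxxxxxx -> Class A (1-126)
Class A, default mask 255.0.0.0 (/8)


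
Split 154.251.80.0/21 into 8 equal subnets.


New prefix = 21 + 3 = 24
Each subnet has 256 addresses
  154.251.80.0/24
  154.251.81.0/24
  154.251.82.0/24
  154.251.83.0/24
  154.251.84.0/24
  154.251.85.0/24
  154.251.86.0/24
  154.251.87.0/24
Subnets: 154.251.80.0/24, 154.251.81.0/24, 154.251.82.0/24, 154.251.83.0/24, 154.251.84.0/24, 154.251.85.0/24, 154.251.86.0/24, 154.251.87.0/24


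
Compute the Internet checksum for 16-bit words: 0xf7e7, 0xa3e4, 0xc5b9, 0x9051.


Sum all words (with carry folding):
+ 0xf7e7 = 0xf7e7
+ 0xa3e4 = 0x9bcc
+ 0xc5b9 = 0x6186
+ 0x9051 = 0xf1d7
One's complement: ~0xf1d7
Checksum = 0x0e28


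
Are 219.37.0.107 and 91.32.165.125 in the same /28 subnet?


Mask: 255.255.255.240
219.37.0.107 AND mask = 219.37.0.96
91.32.165.125 AND mask = 91.32.165.112
No, different subnets (219.37.0.96 vs 91.32.165.112)


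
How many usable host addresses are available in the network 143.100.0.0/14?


Host bits = 32 - 14 = 18
Total addresses = 2^18 = 262144
Usable = total - 2 (network and broadcast)
Usable hosts: 262142


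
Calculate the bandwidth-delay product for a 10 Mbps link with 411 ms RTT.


BDP = bandwidth * RTT
= 10 Mbps * 411 ms
= 10 * 1e6 * 411 / 1000 bits
= 4110000 bits
= 513750 bytes
= 501.709 KB
BDP = 4110000 bits (513750 bytes)


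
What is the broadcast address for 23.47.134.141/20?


Network: 23.47.128.0/20
Host bits = 12
Set all host bits to 1:
Broadcast: 23.47.143.255


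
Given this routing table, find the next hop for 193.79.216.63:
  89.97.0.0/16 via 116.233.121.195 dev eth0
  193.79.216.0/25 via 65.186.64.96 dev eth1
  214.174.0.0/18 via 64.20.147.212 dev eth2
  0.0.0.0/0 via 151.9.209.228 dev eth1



Longest prefix match for 193.79.216.63:
  /16 89.97.0.0: no
  /25 193.79.216.0: MATCH
  /18 214.174.0.0: no
  /0 0.0.0.0: MATCH
Selected: next-hop 65.186.64.96 via eth1 (matched /25)


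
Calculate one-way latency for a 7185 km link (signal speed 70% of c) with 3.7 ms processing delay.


Speed = 0.7 * 3e5 km/s = 210000 km/s
Propagation delay = 7185 / 210000 = 0.0342 s = 34.2143 ms
Processing delay = 3.7 ms
Total one-way latency = 37.9143 ms


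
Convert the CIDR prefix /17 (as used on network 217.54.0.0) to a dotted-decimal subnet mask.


/17 means 17 network bits, 15 host bits
Binary: 11111111111111111000000000000000
Mask: 255.255.128.0


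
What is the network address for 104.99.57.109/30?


IP:   01101000.01100011.00111001.01101101
Mask: 11111111.11111111.11111111.11111100
AND operation:
Net:  01101000.01100011.00111001.01101100
Network: 104.99.57.108/30


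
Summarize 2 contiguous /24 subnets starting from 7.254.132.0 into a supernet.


Original prefix: /24
Number of subnets: 2 = 2^1
New prefix = 24 - 1 = 23
Supernet: 7.254.132.0/23


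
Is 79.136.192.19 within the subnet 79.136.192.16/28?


Subnet network: 79.136.192.16
Test IP AND mask: 79.136.192.16
Yes, 79.136.192.19 is in 79.136.192.16/28


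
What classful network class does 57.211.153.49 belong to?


First octet: 57
Binary: 00111001
0xxxxxxx -> Class A (1-126)
Class A, default mask 255.0.0.0 (/8)


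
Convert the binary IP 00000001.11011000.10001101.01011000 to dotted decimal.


00000001 = 1
11011000 = 216
10001101 = 141
01011000 = 88
IP: 1.216.141.88


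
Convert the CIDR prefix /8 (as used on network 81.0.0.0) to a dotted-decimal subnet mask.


/8 means 8 network bits, 24 host bits
Binary: 11111111000000000000000000000000
Mask: 255.0.0.0


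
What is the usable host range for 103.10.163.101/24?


Network: 103.10.163.0
Broadcast: 103.10.163.255
First usable = network + 1
Last usable = broadcast - 1
Range: 103.10.163.1 to 103.10.163.254


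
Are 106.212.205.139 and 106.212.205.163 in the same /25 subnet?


Mask: 255.255.255.128
106.212.205.139 AND mask = 106.212.205.128
106.212.205.163 AND mask = 106.212.205.128
Yes, same subnet (106.212.205.128)


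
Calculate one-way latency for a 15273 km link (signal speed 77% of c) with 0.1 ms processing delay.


Speed = 0.77 * 3e5 km/s = 231000 km/s
Propagation delay = 15273 / 231000 = 0.0661 s = 66.1169 ms
Processing delay = 0.1 ms
Total one-way latency = 66.2169 ms


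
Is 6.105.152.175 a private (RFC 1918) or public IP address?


RFC 1918 private ranges:
  10.0.0.0/8 (10.0.0.0 - 10.255.255.255)
  172.16.0.0/12 (172.16.0.0 - 172.31.255.255)
  192.168.0.0/16 (192.168.0.0 - 192.168.255.255)
Public (not in any RFC 1918 range)


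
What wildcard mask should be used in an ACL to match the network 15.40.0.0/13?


Subnet mask: 255.248.0.0
Wildcard = 255.255.255.255 - subnet mask
255 - 255 = 0
255 - 248 = 7
255 - 0 = 255
255 - 0 = 255
Wildcard: 0.7.255.255
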